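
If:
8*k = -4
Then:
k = -1/2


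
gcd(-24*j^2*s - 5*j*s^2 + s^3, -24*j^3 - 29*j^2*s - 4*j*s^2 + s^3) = -24*j^2 - 5*j*s + s^2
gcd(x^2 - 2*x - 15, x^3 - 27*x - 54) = x + 3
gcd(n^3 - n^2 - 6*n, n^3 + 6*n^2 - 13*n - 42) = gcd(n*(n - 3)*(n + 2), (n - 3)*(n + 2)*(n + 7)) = n^2 - n - 6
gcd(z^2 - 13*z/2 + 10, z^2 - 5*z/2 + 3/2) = 1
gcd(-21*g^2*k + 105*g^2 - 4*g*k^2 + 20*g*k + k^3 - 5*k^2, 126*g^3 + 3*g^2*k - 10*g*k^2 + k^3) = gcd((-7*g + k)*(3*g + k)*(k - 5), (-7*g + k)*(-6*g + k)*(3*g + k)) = 21*g^2 + 4*g*k - k^2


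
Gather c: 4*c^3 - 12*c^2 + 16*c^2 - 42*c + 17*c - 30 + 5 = 4*c^3 + 4*c^2 - 25*c - 25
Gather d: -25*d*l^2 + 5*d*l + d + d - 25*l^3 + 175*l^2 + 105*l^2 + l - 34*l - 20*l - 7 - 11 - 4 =d*(-25*l^2 + 5*l + 2) - 25*l^3 + 280*l^2 - 53*l - 22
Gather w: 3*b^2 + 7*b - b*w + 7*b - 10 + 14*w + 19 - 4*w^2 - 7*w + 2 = 3*b^2 + 14*b - 4*w^2 + w*(7 - b) + 11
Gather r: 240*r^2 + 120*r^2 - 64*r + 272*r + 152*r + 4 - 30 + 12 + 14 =360*r^2 + 360*r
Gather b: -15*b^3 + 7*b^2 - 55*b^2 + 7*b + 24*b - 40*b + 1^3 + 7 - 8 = -15*b^3 - 48*b^2 - 9*b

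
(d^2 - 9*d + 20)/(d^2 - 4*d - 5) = (d - 4)/(d + 1)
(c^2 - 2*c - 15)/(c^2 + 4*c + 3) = (c - 5)/(c + 1)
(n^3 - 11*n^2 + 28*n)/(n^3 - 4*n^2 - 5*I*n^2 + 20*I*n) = (n - 7)/(n - 5*I)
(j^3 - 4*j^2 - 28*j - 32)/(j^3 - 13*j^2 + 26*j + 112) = (j + 2)/(j - 7)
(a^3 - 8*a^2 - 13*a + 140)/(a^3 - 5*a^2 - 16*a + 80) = (a - 7)/(a - 4)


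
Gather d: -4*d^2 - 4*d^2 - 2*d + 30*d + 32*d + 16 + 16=-8*d^2 + 60*d + 32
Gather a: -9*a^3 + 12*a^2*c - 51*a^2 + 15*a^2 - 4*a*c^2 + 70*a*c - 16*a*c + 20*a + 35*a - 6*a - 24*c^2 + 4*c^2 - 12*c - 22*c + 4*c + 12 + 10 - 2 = -9*a^3 + a^2*(12*c - 36) + a*(-4*c^2 + 54*c + 49) - 20*c^2 - 30*c + 20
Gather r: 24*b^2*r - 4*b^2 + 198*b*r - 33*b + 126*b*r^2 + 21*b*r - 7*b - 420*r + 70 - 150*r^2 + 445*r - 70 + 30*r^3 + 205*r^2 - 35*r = -4*b^2 - 40*b + 30*r^3 + r^2*(126*b + 55) + r*(24*b^2 + 219*b - 10)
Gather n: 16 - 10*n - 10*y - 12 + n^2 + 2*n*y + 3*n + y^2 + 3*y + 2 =n^2 + n*(2*y - 7) + y^2 - 7*y + 6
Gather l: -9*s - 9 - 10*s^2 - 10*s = -10*s^2 - 19*s - 9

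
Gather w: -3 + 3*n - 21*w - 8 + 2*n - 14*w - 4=5*n - 35*w - 15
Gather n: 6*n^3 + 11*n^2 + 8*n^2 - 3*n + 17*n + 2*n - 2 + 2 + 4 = 6*n^3 + 19*n^2 + 16*n + 4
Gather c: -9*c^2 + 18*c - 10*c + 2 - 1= -9*c^2 + 8*c + 1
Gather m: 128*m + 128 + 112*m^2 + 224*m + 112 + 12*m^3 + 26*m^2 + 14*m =12*m^3 + 138*m^2 + 366*m + 240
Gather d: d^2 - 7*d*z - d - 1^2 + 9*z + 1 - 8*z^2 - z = d^2 + d*(-7*z - 1) - 8*z^2 + 8*z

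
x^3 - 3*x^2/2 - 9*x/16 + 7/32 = (x - 7/4)*(x - 1/4)*(x + 1/2)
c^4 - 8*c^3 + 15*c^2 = c^2*(c - 5)*(c - 3)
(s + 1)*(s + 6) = s^2 + 7*s + 6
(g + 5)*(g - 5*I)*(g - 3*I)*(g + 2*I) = g^4 + 5*g^3 - 6*I*g^3 + g^2 - 30*I*g^2 + 5*g - 30*I*g - 150*I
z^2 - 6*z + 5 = (z - 5)*(z - 1)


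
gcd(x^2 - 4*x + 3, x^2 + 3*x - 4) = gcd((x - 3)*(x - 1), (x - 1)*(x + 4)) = x - 1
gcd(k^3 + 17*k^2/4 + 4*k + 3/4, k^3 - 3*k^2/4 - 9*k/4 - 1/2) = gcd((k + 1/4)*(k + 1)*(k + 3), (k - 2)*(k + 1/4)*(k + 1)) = k^2 + 5*k/4 + 1/4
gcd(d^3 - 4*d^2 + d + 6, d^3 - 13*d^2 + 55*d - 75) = d - 3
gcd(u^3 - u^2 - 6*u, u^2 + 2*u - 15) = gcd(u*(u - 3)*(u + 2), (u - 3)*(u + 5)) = u - 3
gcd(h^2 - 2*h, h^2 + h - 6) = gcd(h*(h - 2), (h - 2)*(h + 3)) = h - 2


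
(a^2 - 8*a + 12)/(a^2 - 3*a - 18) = (a - 2)/(a + 3)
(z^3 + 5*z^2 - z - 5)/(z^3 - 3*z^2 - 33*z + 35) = (z + 1)/(z - 7)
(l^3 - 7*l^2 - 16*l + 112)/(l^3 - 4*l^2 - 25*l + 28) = (l - 4)/(l - 1)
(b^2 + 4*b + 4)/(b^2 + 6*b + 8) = (b + 2)/(b + 4)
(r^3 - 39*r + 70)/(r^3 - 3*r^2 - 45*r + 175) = (r - 2)/(r - 5)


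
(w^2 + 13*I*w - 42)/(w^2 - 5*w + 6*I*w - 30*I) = (w + 7*I)/(w - 5)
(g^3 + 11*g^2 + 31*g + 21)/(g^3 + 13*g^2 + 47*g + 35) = (g + 3)/(g + 5)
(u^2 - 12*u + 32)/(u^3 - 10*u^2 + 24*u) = (u - 8)/(u*(u - 6))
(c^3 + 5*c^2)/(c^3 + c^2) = (c + 5)/(c + 1)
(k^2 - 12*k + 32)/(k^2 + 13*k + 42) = (k^2 - 12*k + 32)/(k^2 + 13*k + 42)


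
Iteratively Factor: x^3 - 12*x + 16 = (x - 2)*(x^2 + 2*x - 8) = (x - 2)*(x + 4)*(x - 2)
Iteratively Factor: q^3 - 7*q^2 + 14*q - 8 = (q - 2)*(q^2 - 5*q + 4) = (q - 2)*(q - 1)*(q - 4)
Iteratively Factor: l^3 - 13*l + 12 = (l + 4)*(l^2 - 4*l + 3) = (l - 3)*(l + 4)*(l - 1)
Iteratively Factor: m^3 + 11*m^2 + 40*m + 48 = (m + 3)*(m^2 + 8*m + 16) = (m + 3)*(m + 4)*(m + 4)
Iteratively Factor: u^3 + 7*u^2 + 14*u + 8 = (u + 1)*(u^2 + 6*u + 8) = (u + 1)*(u + 2)*(u + 4)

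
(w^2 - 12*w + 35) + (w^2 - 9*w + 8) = 2*w^2 - 21*w + 43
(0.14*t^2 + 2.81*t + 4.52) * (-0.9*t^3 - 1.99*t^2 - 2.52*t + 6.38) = -0.126*t^5 - 2.8076*t^4 - 10.0127*t^3 - 15.1828*t^2 + 6.5374*t + 28.8376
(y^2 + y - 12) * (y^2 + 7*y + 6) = y^4 + 8*y^3 + y^2 - 78*y - 72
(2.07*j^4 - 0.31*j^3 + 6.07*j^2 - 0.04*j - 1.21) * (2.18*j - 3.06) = 4.5126*j^5 - 7.01*j^4 + 14.1812*j^3 - 18.6614*j^2 - 2.5154*j + 3.7026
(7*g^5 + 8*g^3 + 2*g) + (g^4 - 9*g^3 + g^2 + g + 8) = 7*g^5 + g^4 - g^3 + g^2 + 3*g + 8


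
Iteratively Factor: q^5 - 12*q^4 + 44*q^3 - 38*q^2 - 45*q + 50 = (q - 1)*(q^4 - 11*q^3 + 33*q^2 - 5*q - 50) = (q - 5)*(q - 1)*(q^3 - 6*q^2 + 3*q + 10) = (q - 5)*(q - 2)*(q - 1)*(q^2 - 4*q - 5) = (q - 5)*(q - 2)*(q - 1)*(q + 1)*(q - 5)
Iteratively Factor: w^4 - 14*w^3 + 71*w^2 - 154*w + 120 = (w - 3)*(w^3 - 11*w^2 + 38*w - 40) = (w - 3)*(w - 2)*(w^2 - 9*w + 20) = (w - 4)*(w - 3)*(w - 2)*(w - 5)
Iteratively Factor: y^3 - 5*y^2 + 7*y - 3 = (y - 1)*(y^2 - 4*y + 3) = (y - 3)*(y - 1)*(y - 1)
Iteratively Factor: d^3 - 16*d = (d - 4)*(d^2 + 4*d) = (d - 4)*(d + 4)*(d)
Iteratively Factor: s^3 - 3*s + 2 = (s - 1)*(s^2 + s - 2) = (s - 1)^2*(s + 2)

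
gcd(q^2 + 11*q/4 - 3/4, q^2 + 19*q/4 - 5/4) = q - 1/4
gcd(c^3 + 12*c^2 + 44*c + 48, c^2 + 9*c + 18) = c + 6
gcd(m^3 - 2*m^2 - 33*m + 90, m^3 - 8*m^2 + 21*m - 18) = m - 3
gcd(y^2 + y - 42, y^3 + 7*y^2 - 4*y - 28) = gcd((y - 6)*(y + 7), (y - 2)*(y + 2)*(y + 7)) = y + 7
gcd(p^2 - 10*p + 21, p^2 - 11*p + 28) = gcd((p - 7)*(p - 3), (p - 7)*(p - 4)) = p - 7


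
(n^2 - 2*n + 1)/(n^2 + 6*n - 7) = (n - 1)/(n + 7)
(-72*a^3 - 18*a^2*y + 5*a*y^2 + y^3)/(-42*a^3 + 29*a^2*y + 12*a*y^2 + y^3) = (-12*a^2 - a*y + y^2)/(-7*a^2 + 6*a*y + y^2)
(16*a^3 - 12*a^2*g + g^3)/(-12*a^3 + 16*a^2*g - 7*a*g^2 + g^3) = (-4*a - g)/(3*a - g)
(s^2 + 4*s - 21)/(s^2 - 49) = (s - 3)/(s - 7)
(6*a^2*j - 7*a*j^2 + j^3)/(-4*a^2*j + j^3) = (-6*a^2 + 7*a*j - j^2)/(4*a^2 - j^2)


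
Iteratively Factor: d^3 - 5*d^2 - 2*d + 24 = (d + 2)*(d^2 - 7*d + 12) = (d - 3)*(d + 2)*(d - 4)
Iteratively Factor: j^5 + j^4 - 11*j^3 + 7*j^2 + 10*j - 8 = (j + 1)*(j^4 - 11*j^2 + 18*j - 8) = (j - 1)*(j + 1)*(j^3 + j^2 - 10*j + 8) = (j - 1)^2*(j + 1)*(j^2 + 2*j - 8) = (j - 2)*(j - 1)^2*(j + 1)*(j + 4)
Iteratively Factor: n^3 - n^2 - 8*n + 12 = (n - 2)*(n^2 + n - 6) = (n - 2)^2*(n + 3)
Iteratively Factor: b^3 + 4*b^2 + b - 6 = (b - 1)*(b^2 + 5*b + 6) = (b - 1)*(b + 2)*(b + 3)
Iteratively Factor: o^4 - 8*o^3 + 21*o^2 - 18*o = (o)*(o^3 - 8*o^2 + 21*o - 18) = o*(o - 3)*(o^2 - 5*o + 6) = o*(o - 3)^2*(o - 2)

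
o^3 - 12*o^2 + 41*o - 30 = (o - 6)*(o - 5)*(o - 1)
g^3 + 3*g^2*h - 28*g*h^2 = g*(g - 4*h)*(g + 7*h)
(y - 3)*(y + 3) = y^2 - 9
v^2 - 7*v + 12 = (v - 4)*(v - 3)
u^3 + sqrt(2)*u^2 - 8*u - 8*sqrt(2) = (u - 2*sqrt(2))*(u + sqrt(2))*(u + 2*sqrt(2))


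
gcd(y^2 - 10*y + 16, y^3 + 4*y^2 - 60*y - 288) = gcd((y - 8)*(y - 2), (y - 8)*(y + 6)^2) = y - 8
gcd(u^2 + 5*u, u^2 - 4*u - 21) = 1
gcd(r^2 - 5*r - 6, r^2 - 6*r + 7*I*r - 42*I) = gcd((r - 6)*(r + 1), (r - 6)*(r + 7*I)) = r - 6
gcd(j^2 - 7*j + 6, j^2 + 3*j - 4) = j - 1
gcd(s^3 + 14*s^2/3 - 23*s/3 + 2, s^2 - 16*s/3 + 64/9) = 1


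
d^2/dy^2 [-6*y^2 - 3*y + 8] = -12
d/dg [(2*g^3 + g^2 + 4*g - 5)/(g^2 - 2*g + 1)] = 2*(g^3 - 3*g^2 - 3*g + 3)/(g^3 - 3*g^2 + 3*g - 1)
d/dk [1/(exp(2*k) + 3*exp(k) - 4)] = (-2*exp(k) - 3)*exp(k)/(exp(2*k) + 3*exp(k) - 4)^2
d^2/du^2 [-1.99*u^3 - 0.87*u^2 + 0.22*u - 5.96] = -11.94*u - 1.74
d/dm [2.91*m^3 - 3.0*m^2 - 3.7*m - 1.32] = 8.73*m^2 - 6.0*m - 3.7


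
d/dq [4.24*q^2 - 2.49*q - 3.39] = 8.48*q - 2.49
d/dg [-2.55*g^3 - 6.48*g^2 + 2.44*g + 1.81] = -7.65*g^2 - 12.96*g + 2.44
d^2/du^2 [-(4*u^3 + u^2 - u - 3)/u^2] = 2*(u + 9)/u^4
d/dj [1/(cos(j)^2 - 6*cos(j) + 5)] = 2*(cos(j) - 3)*sin(j)/(cos(j)^2 - 6*cos(j) + 5)^2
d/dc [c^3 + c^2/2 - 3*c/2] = 3*c^2 + c - 3/2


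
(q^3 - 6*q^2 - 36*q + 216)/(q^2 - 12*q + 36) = q + 6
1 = 1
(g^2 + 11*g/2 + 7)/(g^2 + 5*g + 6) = (g + 7/2)/(g + 3)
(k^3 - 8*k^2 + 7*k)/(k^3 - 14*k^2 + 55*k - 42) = k/(k - 6)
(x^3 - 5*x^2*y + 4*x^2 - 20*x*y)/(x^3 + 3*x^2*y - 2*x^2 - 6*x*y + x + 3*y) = x*(x^2 - 5*x*y + 4*x - 20*y)/(x^3 + 3*x^2*y - 2*x^2 - 6*x*y + x + 3*y)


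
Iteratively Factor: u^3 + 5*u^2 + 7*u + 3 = (u + 3)*(u^2 + 2*u + 1) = (u + 1)*(u + 3)*(u + 1)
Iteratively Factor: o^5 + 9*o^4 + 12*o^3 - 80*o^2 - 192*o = (o + 4)*(o^4 + 5*o^3 - 8*o^2 - 48*o) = (o + 4)^2*(o^3 + o^2 - 12*o) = o*(o + 4)^2*(o^2 + o - 12) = o*(o + 4)^3*(o - 3)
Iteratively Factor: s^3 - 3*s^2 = (s)*(s^2 - 3*s) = s*(s - 3)*(s)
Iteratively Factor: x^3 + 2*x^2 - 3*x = (x - 1)*(x^2 + 3*x) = (x - 1)*(x + 3)*(x)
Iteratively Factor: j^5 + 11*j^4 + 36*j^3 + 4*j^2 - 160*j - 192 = (j + 3)*(j^4 + 8*j^3 + 12*j^2 - 32*j - 64) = (j + 3)*(j + 4)*(j^3 + 4*j^2 - 4*j - 16) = (j - 2)*(j + 3)*(j + 4)*(j^2 + 6*j + 8) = (j - 2)*(j + 2)*(j + 3)*(j + 4)*(j + 4)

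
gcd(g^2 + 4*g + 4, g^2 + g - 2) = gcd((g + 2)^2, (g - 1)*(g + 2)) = g + 2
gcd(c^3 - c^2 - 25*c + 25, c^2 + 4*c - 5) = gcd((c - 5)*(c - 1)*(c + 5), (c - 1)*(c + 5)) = c^2 + 4*c - 5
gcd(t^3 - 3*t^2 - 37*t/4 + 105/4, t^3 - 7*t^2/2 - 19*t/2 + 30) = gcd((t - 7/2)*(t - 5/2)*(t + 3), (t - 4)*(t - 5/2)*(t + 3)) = t^2 + t/2 - 15/2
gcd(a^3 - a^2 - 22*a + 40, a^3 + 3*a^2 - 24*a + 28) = a - 2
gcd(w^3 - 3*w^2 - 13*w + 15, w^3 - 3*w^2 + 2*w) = w - 1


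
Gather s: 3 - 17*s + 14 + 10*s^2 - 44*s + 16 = 10*s^2 - 61*s + 33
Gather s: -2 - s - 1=-s - 3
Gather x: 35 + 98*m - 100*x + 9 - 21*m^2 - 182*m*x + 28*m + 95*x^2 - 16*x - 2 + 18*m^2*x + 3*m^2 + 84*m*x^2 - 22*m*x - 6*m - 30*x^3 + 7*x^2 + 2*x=-18*m^2 + 120*m - 30*x^3 + x^2*(84*m + 102) + x*(18*m^2 - 204*m - 114) + 42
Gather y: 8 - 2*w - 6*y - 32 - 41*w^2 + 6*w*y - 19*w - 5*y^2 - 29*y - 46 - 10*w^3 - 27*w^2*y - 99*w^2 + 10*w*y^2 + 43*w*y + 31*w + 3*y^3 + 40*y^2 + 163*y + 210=-10*w^3 - 140*w^2 + 10*w + 3*y^3 + y^2*(10*w + 35) + y*(-27*w^2 + 49*w + 128) + 140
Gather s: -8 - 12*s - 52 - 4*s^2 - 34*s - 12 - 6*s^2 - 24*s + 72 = -10*s^2 - 70*s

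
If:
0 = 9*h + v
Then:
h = -v/9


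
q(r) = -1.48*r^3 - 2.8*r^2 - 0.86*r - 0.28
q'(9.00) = -410.90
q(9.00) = -1313.74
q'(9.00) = -410.90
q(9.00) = -1313.74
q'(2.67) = -47.46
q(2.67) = -50.71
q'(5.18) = -149.00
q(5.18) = -285.57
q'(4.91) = -135.40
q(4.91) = -247.19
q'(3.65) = -80.45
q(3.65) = -112.69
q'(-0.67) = 0.90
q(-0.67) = -0.52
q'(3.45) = -73.03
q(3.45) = -97.35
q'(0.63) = -6.15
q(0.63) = -2.30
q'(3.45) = -73.03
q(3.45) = -97.35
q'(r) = -4.44*r^2 - 5.6*r - 0.86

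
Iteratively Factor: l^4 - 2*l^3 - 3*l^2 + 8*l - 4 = (l + 2)*(l^3 - 4*l^2 + 5*l - 2) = (l - 1)*(l + 2)*(l^2 - 3*l + 2) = (l - 2)*(l - 1)*(l + 2)*(l - 1)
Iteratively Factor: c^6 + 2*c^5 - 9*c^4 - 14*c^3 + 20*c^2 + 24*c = (c)*(c^5 + 2*c^4 - 9*c^3 - 14*c^2 + 20*c + 24) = c*(c - 2)*(c^4 + 4*c^3 - c^2 - 16*c - 12) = c*(c - 2)^2*(c^3 + 6*c^2 + 11*c + 6) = c*(c - 2)^2*(c + 2)*(c^2 + 4*c + 3) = c*(c - 2)^2*(c + 1)*(c + 2)*(c + 3)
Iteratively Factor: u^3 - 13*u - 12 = (u + 3)*(u^2 - 3*u - 4) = (u - 4)*(u + 3)*(u + 1)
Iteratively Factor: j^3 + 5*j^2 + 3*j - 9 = (j + 3)*(j^2 + 2*j - 3) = (j + 3)^2*(j - 1)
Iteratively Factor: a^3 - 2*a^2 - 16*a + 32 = (a - 4)*(a^2 + 2*a - 8) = (a - 4)*(a - 2)*(a + 4)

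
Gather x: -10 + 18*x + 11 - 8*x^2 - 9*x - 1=-8*x^2 + 9*x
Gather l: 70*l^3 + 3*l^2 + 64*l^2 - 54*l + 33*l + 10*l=70*l^3 + 67*l^2 - 11*l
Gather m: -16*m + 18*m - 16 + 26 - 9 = 2*m + 1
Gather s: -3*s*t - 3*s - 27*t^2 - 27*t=s*(-3*t - 3) - 27*t^2 - 27*t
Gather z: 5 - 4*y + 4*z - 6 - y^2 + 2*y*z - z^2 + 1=-y^2 - 4*y - z^2 + z*(2*y + 4)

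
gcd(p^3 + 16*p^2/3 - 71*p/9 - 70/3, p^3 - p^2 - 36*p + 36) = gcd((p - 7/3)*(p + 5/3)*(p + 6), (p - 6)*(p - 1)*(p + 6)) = p + 6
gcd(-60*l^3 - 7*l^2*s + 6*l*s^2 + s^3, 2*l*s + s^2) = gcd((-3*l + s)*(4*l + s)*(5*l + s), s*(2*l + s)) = 1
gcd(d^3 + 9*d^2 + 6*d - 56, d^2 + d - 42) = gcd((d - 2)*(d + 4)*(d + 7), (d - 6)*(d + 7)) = d + 7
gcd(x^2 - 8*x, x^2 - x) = x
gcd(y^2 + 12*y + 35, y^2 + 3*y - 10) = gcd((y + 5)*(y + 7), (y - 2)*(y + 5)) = y + 5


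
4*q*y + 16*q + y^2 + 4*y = (4*q + y)*(y + 4)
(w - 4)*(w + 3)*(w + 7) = w^3 + 6*w^2 - 19*w - 84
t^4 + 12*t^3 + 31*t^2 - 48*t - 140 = (t - 2)*(t + 2)*(t + 5)*(t + 7)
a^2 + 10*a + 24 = (a + 4)*(a + 6)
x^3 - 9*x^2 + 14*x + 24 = (x - 6)*(x - 4)*(x + 1)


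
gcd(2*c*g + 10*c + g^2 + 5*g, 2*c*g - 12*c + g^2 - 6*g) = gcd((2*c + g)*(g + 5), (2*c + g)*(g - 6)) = 2*c + g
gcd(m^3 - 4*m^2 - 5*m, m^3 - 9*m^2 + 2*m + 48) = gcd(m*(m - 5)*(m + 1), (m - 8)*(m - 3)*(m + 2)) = 1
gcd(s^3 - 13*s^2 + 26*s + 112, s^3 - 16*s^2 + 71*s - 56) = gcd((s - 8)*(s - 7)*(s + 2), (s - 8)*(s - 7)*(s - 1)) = s^2 - 15*s + 56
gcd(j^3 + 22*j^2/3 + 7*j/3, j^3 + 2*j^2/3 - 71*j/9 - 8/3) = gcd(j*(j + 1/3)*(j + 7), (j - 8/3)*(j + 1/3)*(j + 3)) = j + 1/3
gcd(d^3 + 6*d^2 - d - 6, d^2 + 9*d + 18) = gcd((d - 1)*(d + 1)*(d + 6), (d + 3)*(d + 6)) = d + 6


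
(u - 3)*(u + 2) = u^2 - u - 6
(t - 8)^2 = t^2 - 16*t + 64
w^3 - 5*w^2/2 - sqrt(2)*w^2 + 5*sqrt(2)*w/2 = w*(w - 5/2)*(w - sqrt(2))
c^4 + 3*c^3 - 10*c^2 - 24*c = c*(c - 3)*(c + 2)*(c + 4)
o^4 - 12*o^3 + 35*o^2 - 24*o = o*(o - 8)*(o - 3)*(o - 1)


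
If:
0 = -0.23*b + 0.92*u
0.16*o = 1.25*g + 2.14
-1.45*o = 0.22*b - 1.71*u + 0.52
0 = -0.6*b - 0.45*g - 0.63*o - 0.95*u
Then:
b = 1.09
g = -1.74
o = -0.20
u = 0.27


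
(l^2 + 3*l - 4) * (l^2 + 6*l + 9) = l^4 + 9*l^3 + 23*l^2 + 3*l - 36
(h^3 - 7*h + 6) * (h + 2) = h^4 + 2*h^3 - 7*h^2 - 8*h + 12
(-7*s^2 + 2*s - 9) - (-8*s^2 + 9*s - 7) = s^2 - 7*s - 2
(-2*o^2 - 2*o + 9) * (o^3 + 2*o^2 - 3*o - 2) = -2*o^5 - 6*o^4 + 11*o^3 + 28*o^2 - 23*o - 18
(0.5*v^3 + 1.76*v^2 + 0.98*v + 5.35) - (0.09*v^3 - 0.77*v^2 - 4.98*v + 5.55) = 0.41*v^3 + 2.53*v^2 + 5.96*v - 0.2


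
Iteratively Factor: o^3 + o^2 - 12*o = (o)*(o^2 + o - 12) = o*(o - 3)*(o + 4)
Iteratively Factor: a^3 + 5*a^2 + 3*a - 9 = (a + 3)*(a^2 + 2*a - 3) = (a + 3)^2*(a - 1)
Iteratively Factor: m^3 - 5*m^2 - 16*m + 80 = (m - 4)*(m^2 - m - 20) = (m - 4)*(m + 4)*(m - 5)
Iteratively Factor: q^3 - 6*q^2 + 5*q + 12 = (q + 1)*(q^2 - 7*q + 12) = (q - 3)*(q + 1)*(q - 4)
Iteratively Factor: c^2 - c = (c - 1)*(c)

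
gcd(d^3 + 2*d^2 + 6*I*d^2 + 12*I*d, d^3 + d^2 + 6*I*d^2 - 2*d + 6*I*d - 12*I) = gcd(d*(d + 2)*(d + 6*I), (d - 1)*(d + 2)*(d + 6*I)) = d^2 + d*(2 + 6*I) + 12*I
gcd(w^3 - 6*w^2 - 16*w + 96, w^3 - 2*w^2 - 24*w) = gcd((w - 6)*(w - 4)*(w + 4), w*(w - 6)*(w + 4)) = w^2 - 2*w - 24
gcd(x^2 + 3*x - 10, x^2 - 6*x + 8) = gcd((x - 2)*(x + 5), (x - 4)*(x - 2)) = x - 2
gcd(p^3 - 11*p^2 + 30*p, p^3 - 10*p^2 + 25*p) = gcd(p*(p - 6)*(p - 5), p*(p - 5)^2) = p^2 - 5*p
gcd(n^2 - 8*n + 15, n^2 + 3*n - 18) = n - 3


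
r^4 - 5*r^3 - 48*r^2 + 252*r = r*(r - 6)^2*(r + 7)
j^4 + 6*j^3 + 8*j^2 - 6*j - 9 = (j - 1)*(j + 1)*(j + 3)^2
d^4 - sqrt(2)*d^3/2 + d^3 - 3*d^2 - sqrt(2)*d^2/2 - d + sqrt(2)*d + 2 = (d - 1)*(d + 2)*(d - sqrt(2))*(d + sqrt(2)/2)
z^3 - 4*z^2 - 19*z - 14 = (z - 7)*(z + 1)*(z + 2)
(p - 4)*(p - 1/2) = p^2 - 9*p/2 + 2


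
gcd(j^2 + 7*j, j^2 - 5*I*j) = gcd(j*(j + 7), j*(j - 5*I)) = j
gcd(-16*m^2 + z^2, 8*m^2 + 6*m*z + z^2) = 4*m + z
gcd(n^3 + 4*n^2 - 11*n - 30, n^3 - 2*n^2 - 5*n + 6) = n^2 - n - 6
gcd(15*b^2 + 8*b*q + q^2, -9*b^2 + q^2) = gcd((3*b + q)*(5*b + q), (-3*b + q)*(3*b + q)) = 3*b + q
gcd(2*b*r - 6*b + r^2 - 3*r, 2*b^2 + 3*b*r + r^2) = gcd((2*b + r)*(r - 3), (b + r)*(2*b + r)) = 2*b + r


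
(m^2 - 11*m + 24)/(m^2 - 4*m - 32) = (m - 3)/(m + 4)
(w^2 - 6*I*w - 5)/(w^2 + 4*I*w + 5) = (w - 5*I)/(w + 5*I)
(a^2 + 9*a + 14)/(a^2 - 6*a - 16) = (a + 7)/(a - 8)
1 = 1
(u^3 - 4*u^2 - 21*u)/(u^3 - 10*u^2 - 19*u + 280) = u*(u + 3)/(u^2 - 3*u - 40)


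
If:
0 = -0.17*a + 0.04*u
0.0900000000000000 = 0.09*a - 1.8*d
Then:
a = 0.235294117647059*u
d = 0.0117647058823529*u - 0.05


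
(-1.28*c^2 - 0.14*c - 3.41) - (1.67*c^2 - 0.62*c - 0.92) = -2.95*c^2 + 0.48*c - 2.49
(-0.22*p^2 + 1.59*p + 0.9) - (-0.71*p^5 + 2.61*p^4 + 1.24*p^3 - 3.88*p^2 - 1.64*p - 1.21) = 0.71*p^5 - 2.61*p^4 - 1.24*p^3 + 3.66*p^2 + 3.23*p + 2.11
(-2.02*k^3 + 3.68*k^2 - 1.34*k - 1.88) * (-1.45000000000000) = 2.929*k^3 - 5.336*k^2 + 1.943*k + 2.726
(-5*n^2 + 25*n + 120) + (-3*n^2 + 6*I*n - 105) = -8*n^2 + 25*n + 6*I*n + 15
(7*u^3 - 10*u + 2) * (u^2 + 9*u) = 7*u^5 + 63*u^4 - 10*u^3 - 88*u^2 + 18*u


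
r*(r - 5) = r^2 - 5*r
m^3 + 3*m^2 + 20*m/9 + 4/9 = (m + 1/3)*(m + 2/3)*(m + 2)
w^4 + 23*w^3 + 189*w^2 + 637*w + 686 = (w + 2)*(w + 7)^3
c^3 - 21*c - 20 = (c - 5)*(c + 1)*(c + 4)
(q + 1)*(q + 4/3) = q^2 + 7*q/3 + 4/3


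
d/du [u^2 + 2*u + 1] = 2*u + 2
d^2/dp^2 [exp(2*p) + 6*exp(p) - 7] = (4*exp(p) + 6)*exp(p)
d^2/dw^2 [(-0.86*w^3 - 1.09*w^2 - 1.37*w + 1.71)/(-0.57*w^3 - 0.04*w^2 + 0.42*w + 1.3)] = (-1.77635683940025e-15*w^7 + 0.669066*w^6 + 3.905982*w^5 + 2.733264*w^4 + 11.773664*w^3 + 17.779308*w^2 + 1.717548*w + 1.407032)/(0.185193*w^9 + 0.038988*w^8 - 0.406638*w^7 - 1.324502*w^6 + 0.121788*w^5 + 1.882248*w^4 + 2.946852*w^3 - 0.48516*w^2 - 2.1294*w - 2.197)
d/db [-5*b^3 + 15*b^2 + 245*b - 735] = -15*b^2 + 30*b + 245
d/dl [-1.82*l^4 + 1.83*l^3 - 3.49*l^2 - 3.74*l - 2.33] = -7.28*l^3 + 5.49*l^2 - 6.98*l - 3.74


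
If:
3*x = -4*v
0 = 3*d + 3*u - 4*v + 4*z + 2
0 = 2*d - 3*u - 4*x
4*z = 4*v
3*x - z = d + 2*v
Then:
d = -42/89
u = -52/267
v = 6/89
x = -8/89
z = 6/89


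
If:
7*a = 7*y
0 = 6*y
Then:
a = 0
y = 0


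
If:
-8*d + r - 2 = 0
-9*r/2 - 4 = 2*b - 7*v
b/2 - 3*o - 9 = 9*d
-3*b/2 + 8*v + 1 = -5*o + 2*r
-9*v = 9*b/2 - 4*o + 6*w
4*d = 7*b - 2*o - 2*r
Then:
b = 83/316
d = 127/474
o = -7129/1896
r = 982/237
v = 523/158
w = -87241/11376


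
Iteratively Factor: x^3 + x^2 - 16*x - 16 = (x + 1)*(x^2 - 16) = (x - 4)*(x + 1)*(x + 4)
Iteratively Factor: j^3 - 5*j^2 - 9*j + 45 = (j - 3)*(j^2 - 2*j - 15) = (j - 5)*(j - 3)*(j + 3)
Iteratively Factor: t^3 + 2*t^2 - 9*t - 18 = (t + 3)*(t^2 - t - 6) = (t - 3)*(t + 3)*(t + 2)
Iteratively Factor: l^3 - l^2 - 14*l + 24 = (l - 2)*(l^2 + l - 12) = (l - 2)*(l + 4)*(l - 3)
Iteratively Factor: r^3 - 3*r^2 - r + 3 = (r + 1)*(r^2 - 4*r + 3) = (r - 3)*(r + 1)*(r - 1)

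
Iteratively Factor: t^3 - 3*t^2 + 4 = (t + 1)*(t^2 - 4*t + 4) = (t - 2)*(t + 1)*(t - 2)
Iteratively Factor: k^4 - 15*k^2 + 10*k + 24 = (k + 4)*(k^3 - 4*k^2 + k + 6) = (k - 2)*(k + 4)*(k^2 - 2*k - 3) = (k - 3)*(k - 2)*(k + 4)*(k + 1)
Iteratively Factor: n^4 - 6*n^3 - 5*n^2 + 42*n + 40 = (n - 5)*(n^3 - n^2 - 10*n - 8) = (n - 5)*(n + 1)*(n^2 - 2*n - 8) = (n - 5)*(n - 4)*(n + 1)*(n + 2)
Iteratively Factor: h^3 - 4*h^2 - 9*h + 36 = (h - 3)*(h^2 - h - 12) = (h - 3)*(h + 3)*(h - 4)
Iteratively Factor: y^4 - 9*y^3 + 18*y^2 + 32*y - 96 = (y - 4)*(y^3 - 5*y^2 - 2*y + 24) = (y - 4)^2*(y^2 - y - 6) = (y - 4)^2*(y + 2)*(y - 3)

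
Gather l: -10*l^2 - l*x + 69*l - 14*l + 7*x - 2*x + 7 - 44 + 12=-10*l^2 + l*(55 - x) + 5*x - 25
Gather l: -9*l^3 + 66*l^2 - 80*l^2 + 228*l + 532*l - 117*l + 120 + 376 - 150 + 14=-9*l^3 - 14*l^2 + 643*l + 360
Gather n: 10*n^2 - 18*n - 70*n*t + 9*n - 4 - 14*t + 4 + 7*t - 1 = 10*n^2 + n*(-70*t - 9) - 7*t - 1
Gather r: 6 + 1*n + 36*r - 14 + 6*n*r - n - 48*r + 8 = r*(6*n - 12)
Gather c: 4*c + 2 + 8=4*c + 10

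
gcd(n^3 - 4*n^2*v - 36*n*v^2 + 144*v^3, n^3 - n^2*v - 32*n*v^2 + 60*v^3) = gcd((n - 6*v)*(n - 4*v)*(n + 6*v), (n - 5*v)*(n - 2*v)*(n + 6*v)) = n + 6*v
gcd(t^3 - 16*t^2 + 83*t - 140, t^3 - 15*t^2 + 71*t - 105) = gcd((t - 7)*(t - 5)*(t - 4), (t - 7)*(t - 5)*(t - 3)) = t^2 - 12*t + 35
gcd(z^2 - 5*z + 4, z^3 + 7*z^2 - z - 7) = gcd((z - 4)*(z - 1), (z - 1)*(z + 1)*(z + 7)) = z - 1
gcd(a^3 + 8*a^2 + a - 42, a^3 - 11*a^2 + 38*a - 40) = a - 2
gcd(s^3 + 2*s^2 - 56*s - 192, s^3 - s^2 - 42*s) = s + 6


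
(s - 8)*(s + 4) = s^2 - 4*s - 32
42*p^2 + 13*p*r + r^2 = (6*p + r)*(7*p + r)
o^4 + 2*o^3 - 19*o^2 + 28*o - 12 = (o - 2)*(o - 1)^2*(o + 6)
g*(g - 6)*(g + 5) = g^3 - g^2 - 30*g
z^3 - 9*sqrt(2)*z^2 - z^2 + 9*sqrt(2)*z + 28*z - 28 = (z - 1)*(z - 7*sqrt(2))*(z - 2*sqrt(2))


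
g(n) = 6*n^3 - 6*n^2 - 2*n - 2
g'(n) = 18*n^2 - 12*n - 2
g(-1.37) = -25.95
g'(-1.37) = 48.22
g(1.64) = 5.05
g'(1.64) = 26.73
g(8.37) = 3079.18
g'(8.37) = 1158.58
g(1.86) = 12.13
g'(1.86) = 37.95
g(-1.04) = -13.16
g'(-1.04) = 29.95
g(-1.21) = -18.99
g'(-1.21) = 38.87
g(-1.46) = -30.54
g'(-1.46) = 53.89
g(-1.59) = -38.11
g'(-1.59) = 62.59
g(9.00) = 3868.00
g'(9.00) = 1348.00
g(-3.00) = -212.00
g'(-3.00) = 196.00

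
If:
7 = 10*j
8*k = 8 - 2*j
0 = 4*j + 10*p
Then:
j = 7/10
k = 33/40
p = -7/25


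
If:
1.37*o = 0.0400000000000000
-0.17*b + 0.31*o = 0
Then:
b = 0.05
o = 0.03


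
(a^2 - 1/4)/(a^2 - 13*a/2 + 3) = (a + 1/2)/(a - 6)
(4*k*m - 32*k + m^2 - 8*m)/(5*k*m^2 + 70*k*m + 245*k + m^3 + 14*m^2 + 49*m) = (4*k*m - 32*k + m^2 - 8*m)/(5*k*m^2 + 70*k*m + 245*k + m^3 + 14*m^2 + 49*m)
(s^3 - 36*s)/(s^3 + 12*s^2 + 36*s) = (s - 6)/(s + 6)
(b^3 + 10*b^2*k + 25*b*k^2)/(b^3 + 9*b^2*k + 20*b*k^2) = (b + 5*k)/(b + 4*k)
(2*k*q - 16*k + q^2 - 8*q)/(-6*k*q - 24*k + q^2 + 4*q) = (-2*k*q + 16*k - q^2 + 8*q)/(6*k*q + 24*k - q^2 - 4*q)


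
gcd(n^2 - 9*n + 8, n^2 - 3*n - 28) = 1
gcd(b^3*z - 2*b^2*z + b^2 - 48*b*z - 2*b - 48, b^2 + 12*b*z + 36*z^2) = 1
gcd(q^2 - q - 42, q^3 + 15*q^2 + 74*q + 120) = q + 6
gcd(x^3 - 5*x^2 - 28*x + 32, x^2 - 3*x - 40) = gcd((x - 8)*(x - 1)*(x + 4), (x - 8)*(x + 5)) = x - 8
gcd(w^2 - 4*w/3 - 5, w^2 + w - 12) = w - 3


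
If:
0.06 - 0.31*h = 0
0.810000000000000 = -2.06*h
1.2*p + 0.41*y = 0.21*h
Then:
No Solution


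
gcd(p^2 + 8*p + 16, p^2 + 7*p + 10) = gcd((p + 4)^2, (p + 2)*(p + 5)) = 1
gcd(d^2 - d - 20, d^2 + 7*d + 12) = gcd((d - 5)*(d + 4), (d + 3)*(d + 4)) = d + 4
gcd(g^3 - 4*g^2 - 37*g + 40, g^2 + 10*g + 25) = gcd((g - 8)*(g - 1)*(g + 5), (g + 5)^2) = g + 5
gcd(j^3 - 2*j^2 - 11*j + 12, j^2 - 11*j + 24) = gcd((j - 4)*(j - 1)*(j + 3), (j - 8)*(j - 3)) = 1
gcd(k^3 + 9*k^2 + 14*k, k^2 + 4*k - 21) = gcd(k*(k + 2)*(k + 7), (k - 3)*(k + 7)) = k + 7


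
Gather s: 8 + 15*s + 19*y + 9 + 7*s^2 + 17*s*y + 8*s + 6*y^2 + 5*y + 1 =7*s^2 + s*(17*y + 23) + 6*y^2 + 24*y + 18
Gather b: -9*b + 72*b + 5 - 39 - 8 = 63*b - 42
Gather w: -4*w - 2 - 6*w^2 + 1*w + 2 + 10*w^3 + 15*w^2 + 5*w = 10*w^3 + 9*w^2 + 2*w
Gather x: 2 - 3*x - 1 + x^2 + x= x^2 - 2*x + 1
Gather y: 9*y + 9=9*y + 9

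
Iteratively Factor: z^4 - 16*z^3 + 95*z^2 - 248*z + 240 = (z - 4)*(z^3 - 12*z^2 + 47*z - 60) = (z - 4)*(z - 3)*(z^2 - 9*z + 20) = (z - 4)^2*(z - 3)*(z - 5)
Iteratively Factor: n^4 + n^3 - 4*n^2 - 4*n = (n + 1)*(n^3 - 4*n) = (n + 1)*(n + 2)*(n^2 - 2*n) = (n - 2)*(n + 1)*(n + 2)*(n)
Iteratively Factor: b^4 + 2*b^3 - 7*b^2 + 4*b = (b)*(b^3 + 2*b^2 - 7*b + 4) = b*(b - 1)*(b^2 + 3*b - 4) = b*(b - 1)*(b + 4)*(b - 1)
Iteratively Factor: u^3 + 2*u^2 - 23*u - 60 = (u - 5)*(u^2 + 7*u + 12) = (u - 5)*(u + 4)*(u + 3)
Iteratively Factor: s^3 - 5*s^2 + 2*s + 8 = (s + 1)*(s^2 - 6*s + 8) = (s - 2)*(s + 1)*(s - 4)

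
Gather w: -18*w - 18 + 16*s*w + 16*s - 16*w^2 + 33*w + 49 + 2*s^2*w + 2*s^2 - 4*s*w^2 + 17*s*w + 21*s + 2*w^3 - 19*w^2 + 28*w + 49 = 2*s^2 + 37*s + 2*w^3 + w^2*(-4*s - 35) + w*(2*s^2 + 33*s + 43) + 80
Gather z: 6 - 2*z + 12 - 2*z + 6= 24 - 4*z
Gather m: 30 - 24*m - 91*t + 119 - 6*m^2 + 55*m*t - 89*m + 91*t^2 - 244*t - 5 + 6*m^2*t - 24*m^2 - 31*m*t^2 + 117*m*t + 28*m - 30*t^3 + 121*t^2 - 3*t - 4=m^2*(6*t - 30) + m*(-31*t^2 + 172*t - 85) - 30*t^3 + 212*t^2 - 338*t + 140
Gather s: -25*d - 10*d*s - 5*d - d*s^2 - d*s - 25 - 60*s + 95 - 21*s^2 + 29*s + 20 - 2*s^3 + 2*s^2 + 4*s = -30*d - 2*s^3 + s^2*(-d - 19) + s*(-11*d - 27) + 90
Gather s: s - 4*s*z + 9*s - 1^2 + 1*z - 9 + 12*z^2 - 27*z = s*(10 - 4*z) + 12*z^2 - 26*z - 10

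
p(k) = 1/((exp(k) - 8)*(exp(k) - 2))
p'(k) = -exp(k)/((exp(k) - 8)*(exp(k) - 2)^2) - exp(k)/((exp(k) - 8)^2*(exp(k) - 2)) = 2*(5 - exp(k))*exp(k)/(exp(4*k) - 20*exp(3*k) + 132*exp(2*k) - 320*exp(k) + 256)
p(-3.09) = 0.06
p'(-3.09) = 0.00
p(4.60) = 0.00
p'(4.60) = -0.00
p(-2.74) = 0.07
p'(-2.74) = 0.00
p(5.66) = 0.00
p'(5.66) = -0.00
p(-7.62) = 0.06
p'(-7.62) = 0.00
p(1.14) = -0.18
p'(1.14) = 0.39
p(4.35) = 0.00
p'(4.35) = -0.00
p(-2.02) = 0.07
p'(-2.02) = 0.01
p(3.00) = 0.00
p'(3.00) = -0.01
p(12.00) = 0.00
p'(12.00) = 0.00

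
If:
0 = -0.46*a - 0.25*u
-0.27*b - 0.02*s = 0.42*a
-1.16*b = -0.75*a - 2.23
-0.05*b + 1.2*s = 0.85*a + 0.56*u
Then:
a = -0.88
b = 1.35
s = 0.19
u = 1.62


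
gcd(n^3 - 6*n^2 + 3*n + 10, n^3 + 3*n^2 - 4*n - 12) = n - 2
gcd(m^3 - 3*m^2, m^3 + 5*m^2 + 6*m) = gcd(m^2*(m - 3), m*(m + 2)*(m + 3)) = m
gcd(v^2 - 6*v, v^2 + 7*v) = v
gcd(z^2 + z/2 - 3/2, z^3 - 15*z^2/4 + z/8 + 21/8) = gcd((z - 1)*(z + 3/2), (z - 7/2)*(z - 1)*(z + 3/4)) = z - 1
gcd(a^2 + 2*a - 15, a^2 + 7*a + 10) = a + 5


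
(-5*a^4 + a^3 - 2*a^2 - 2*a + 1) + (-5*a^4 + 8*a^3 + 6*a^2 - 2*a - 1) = -10*a^4 + 9*a^3 + 4*a^2 - 4*a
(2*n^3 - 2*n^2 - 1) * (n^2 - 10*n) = 2*n^5 - 22*n^4 + 20*n^3 - n^2 + 10*n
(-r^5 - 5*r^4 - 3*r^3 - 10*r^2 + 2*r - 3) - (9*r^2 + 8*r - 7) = -r^5 - 5*r^4 - 3*r^3 - 19*r^2 - 6*r + 4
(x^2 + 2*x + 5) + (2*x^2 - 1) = 3*x^2 + 2*x + 4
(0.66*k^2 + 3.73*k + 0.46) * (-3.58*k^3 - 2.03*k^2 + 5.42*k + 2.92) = -2.3628*k^5 - 14.6932*k^4 - 5.6415*k^3 + 21.21*k^2 + 13.3848*k + 1.3432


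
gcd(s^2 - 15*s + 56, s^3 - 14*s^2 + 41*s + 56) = s^2 - 15*s + 56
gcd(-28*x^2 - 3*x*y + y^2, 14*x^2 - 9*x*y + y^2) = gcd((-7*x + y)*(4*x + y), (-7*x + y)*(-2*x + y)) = 7*x - y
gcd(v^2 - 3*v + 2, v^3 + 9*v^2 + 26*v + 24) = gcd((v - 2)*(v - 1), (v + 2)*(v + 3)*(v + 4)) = 1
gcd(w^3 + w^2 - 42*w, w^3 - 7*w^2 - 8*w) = w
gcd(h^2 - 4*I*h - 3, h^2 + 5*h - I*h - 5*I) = h - I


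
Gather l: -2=-2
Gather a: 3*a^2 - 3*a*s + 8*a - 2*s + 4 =3*a^2 + a*(8 - 3*s) - 2*s + 4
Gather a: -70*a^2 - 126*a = -70*a^2 - 126*a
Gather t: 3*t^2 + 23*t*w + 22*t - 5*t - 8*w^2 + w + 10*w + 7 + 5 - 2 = 3*t^2 + t*(23*w + 17) - 8*w^2 + 11*w + 10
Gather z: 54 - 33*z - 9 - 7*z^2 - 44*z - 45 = -7*z^2 - 77*z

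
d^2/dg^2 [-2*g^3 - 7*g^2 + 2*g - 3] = -12*g - 14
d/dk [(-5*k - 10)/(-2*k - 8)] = 5/(k^2 + 8*k + 16)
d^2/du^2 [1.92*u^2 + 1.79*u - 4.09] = 3.84000000000000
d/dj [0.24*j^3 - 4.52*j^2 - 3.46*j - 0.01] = 0.72*j^2 - 9.04*j - 3.46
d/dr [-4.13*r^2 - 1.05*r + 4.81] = -8.26*r - 1.05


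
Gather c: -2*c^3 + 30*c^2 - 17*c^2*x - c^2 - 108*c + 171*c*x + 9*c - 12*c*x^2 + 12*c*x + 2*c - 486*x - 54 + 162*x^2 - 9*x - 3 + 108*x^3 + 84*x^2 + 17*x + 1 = -2*c^3 + c^2*(29 - 17*x) + c*(-12*x^2 + 183*x - 97) + 108*x^3 + 246*x^2 - 478*x - 56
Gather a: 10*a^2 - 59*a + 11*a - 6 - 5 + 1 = 10*a^2 - 48*a - 10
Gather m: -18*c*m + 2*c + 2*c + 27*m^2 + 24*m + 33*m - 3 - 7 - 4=4*c + 27*m^2 + m*(57 - 18*c) - 14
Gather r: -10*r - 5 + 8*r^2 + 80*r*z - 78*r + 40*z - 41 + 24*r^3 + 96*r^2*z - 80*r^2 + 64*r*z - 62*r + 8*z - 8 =24*r^3 + r^2*(96*z - 72) + r*(144*z - 150) + 48*z - 54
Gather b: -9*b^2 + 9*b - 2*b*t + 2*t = -9*b^2 + b*(9 - 2*t) + 2*t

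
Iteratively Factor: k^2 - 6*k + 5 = (k - 1)*(k - 5)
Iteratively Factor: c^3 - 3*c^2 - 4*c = (c + 1)*(c^2 - 4*c) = (c - 4)*(c + 1)*(c)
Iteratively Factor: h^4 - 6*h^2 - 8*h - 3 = (h + 1)*(h^3 - h^2 - 5*h - 3) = (h + 1)^2*(h^2 - 2*h - 3) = (h + 1)^3*(h - 3)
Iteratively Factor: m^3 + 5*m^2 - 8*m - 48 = (m - 3)*(m^2 + 8*m + 16) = (m - 3)*(m + 4)*(m + 4)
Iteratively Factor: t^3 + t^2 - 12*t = (t + 4)*(t^2 - 3*t) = t*(t + 4)*(t - 3)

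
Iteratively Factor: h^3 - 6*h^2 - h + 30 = (h - 5)*(h^2 - h - 6) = (h - 5)*(h + 2)*(h - 3)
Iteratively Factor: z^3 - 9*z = (z - 3)*(z^2 + 3*z) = z*(z - 3)*(z + 3)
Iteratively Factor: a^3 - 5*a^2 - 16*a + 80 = (a + 4)*(a^2 - 9*a + 20) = (a - 5)*(a + 4)*(a - 4)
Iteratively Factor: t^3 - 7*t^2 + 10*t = (t - 5)*(t^2 - 2*t) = t*(t - 5)*(t - 2)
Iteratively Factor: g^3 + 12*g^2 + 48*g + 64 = (g + 4)*(g^2 + 8*g + 16) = (g + 4)^2*(g + 4)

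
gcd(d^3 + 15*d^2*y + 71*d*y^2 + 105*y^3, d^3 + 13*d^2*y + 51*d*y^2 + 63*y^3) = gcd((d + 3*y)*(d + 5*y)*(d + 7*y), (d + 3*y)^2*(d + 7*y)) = d^2 + 10*d*y + 21*y^2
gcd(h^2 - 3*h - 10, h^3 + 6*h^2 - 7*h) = 1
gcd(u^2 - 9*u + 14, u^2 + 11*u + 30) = 1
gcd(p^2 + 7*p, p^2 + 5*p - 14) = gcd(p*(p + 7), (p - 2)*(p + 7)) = p + 7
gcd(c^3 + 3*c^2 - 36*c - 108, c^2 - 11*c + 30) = c - 6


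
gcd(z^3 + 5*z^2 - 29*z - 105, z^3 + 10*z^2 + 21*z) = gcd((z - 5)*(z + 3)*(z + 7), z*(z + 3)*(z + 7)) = z^2 + 10*z + 21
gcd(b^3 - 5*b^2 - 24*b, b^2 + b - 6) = b + 3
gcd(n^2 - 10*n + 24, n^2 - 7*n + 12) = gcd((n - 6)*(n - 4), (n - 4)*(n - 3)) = n - 4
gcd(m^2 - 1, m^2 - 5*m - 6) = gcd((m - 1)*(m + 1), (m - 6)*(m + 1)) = m + 1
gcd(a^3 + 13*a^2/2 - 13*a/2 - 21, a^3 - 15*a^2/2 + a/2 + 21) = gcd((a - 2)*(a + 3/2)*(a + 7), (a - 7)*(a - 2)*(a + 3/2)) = a^2 - a/2 - 3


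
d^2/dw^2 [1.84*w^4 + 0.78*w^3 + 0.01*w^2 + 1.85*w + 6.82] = 22.08*w^2 + 4.68*w + 0.02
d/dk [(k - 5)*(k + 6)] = 2*k + 1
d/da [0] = 0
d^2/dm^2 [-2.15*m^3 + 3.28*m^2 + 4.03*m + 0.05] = 6.56 - 12.9*m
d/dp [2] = 0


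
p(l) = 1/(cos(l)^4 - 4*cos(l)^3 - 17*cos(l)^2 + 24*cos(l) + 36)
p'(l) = (4*sin(l)*cos(l)^3 - 12*sin(l)*cos(l)^2 - 34*sin(l)*cos(l) + 24*sin(l))/(cos(l)^4 - 4*cos(l)^3 - 17*cos(l)^2 + 24*cos(l) + 36)^2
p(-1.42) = 0.03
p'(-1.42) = -0.01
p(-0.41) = 0.02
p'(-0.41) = 0.00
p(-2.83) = 0.49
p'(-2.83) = -3.15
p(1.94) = 0.04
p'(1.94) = 0.05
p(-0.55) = 0.02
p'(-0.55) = 0.00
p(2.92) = 0.97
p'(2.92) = 8.75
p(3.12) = 102.14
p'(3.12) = 9460.03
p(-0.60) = 0.02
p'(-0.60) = 0.00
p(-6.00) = 0.02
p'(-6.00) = 0.00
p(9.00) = 0.27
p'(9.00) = 1.24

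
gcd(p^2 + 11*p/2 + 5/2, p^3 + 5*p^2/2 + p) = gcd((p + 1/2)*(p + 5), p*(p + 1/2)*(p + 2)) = p + 1/2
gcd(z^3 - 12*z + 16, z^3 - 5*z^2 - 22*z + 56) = z^2 + 2*z - 8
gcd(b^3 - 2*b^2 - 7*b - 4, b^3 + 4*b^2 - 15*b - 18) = b + 1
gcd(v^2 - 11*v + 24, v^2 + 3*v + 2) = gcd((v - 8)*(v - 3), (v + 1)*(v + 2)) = 1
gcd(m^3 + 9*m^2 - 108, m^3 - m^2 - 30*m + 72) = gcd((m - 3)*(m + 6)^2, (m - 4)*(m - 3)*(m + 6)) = m^2 + 3*m - 18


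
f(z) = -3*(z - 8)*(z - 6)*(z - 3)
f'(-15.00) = -3825.00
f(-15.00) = 26082.00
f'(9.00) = -81.00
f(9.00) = -54.00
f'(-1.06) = -388.23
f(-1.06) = 779.08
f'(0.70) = -203.01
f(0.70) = 266.96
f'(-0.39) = -311.15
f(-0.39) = 545.24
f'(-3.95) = -813.32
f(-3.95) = 2479.12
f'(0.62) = -210.22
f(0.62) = 283.49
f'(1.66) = -125.48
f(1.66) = 110.61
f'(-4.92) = -989.70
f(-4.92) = 3352.21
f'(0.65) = -207.50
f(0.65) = 277.22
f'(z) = -3*(z - 8)*(z - 6) - 3*(z - 8)*(z - 3) - 3*(z - 6)*(z - 3) = -9*z^2 + 102*z - 270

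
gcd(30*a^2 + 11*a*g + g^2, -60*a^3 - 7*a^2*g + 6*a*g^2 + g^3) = 5*a + g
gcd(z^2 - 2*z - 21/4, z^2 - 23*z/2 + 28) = z - 7/2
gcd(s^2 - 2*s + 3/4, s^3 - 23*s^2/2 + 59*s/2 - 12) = s - 1/2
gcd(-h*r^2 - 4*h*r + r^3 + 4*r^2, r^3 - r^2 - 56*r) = r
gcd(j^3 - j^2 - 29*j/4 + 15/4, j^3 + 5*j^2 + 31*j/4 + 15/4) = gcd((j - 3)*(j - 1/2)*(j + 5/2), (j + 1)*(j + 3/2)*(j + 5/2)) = j + 5/2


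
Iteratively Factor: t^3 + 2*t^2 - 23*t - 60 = (t - 5)*(t^2 + 7*t + 12) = (t - 5)*(t + 4)*(t + 3)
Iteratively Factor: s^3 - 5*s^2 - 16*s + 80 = (s + 4)*(s^2 - 9*s + 20) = (s - 5)*(s + 4)*(s - 4)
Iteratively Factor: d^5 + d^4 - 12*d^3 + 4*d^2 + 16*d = (d)*(d^4 + d^3 - 12*d^2 + 4*d + 16) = d*(d - 2)*(d^3 + 3*d^2 - 6*d - 8) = d*(d - 2)^2*(d^2 + 5*d + 4) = d*(d - 2)^2*(d + 4)*(d + 1)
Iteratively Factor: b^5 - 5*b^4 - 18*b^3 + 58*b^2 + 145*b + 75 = (b + 1)*(b^4 - 6*b^3 - 12*b^2 + 70*b + 75) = (b - 5)*(b + 1)*(b^3 - b^2 - 17*b - 15) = (b - 5)^2*(b + 1)*(b^2 + 4*b + 3) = (b - 5)^2*(b + 1)^2*(b + 3)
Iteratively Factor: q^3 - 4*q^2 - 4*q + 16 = (q + 2)*(q^2 - 6*q + 8) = (q - 2)*(q + 2)*(q - 4)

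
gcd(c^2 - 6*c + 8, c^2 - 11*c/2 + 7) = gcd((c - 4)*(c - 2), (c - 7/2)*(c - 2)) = c - 2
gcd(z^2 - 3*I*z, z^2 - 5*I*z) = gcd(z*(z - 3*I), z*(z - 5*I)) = z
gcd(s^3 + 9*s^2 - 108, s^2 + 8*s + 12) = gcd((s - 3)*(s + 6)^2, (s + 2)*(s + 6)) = s + 6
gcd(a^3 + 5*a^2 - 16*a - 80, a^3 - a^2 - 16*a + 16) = a^2 - 16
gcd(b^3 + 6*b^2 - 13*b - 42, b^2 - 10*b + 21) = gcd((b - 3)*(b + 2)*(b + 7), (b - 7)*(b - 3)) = b - 3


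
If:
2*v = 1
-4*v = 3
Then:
No Solution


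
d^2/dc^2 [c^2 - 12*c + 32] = 2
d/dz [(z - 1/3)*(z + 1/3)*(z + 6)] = 3*z^2 + 12*z - 1/9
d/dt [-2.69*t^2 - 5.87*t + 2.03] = -5.38*t - 5.87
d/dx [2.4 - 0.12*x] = -0.120000000000000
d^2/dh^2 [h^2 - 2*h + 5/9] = 2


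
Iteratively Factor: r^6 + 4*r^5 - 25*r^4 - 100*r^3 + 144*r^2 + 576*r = (r + 4)*(r^5 - 25*r^3 + 144*r) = r*(r + 4)*(r^4 - 25*r^2 + 144) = r*(r + 4)^2*(r^3 - 4*r^2 - 9*r + 36) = r*(r - 4)*(r + 4)^2*(r^2 - 9) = r*(r - 4)*(r + 3)*(r + 4)^2*(r - 3)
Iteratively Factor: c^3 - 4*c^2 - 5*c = (c)*(c^2 - 4*c - 5) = c*(c + 1)*(c - 5)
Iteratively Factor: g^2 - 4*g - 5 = (g + 1)*(g - 5)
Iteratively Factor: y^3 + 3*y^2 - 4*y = (y - 1)*(y^2 + 4*y) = y*(y - 1)*(y + 4)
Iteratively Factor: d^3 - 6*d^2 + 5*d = (d - 5)*(d^2 - d) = (d - 5)*(d - 1)*(d)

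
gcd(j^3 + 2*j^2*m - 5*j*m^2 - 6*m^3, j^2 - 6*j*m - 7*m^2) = j + m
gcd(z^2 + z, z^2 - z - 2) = z + 1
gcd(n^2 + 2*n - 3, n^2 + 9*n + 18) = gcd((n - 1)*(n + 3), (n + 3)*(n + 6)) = n + 3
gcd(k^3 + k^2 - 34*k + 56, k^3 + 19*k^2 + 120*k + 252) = k + 7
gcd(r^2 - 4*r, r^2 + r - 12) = 1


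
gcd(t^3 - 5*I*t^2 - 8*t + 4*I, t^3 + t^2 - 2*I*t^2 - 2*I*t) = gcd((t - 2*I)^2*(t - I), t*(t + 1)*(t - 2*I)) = t - 2*I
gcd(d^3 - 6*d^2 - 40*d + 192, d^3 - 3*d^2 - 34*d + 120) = d^2 + 2*d - 24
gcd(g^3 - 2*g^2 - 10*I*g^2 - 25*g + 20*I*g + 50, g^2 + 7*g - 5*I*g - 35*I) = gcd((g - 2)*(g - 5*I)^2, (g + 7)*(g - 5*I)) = g - 5*I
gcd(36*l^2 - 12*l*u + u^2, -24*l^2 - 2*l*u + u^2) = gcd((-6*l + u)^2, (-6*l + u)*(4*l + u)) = -6*l + u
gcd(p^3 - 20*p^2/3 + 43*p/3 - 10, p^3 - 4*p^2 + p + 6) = p^2 - 5*p + 6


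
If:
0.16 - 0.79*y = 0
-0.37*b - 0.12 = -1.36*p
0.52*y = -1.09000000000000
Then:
No Solution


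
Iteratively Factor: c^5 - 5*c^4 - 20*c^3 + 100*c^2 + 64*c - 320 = (c - 2)*(c^4 - 3*c^3 - 26*c^2 + 48*c + 160) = (c - 5)*(c - 2)*(c^3 + 2*c^2 - 16*c - 32) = (c - 5)*(c - 2)*(c + 2)*(c^2 - 16) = (c - 5)*(c - 2)*(c + 2)*(c + 4)*(c - 4)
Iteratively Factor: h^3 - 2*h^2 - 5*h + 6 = (h - 3)*(h^2 + h - 2) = (h - 3)*(h + 2)*(h - 1)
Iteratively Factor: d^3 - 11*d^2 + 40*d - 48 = (d - 4)*(d^2 - 7*d + 12) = (d - 4)^2*(d - 3)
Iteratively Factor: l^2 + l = (l + 1)*(l)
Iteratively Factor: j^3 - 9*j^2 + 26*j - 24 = (j - 2)*(j^2 - 7*j + 12) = (j - 4)*(j - 2)*(j - 3)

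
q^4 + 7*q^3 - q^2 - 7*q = q*(q - 1)*(q + 1)*(q + 7)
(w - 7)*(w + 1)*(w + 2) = w^3 - 4*w^2 - 19*w - 14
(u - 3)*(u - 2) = u^2 - 5*u + 6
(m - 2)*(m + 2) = m^2 - 4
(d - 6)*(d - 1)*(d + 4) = d^3 - 3*d^2 - 22*d + 24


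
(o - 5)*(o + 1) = o^2 - 4*o - 5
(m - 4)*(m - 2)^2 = m^3 - 8*m^2 + 20*m - 16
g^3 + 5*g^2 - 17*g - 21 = (g - 3)*(g + 1)*(g + 7)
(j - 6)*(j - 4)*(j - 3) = j^3 - 13*j^2 + 54*j - 72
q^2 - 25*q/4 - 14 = (q - 8)*(q + 7/4)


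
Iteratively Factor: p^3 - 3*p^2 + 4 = (p - 2)*(p^2 - p - 2) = (p - 2)^2*(p + 1)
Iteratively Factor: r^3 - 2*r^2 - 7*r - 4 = (r + 1)*(r^2 - 3*r - 4) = (r + 1)^2*(r - 4)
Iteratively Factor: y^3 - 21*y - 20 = (y - 5)*(y^2 + 5*y + 4) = (y - 5)*(y + 1)*(y + 4)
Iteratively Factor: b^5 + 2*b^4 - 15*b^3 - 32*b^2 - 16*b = (b)*(b^4 + 2*b^3 - 15*b^2 - 32*b - 16) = b*(b - 4)*(b^3 + 6*b^2 + 9*b + 4) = b*(b - 4)*(b + 4)*(b^2 + 2*b + 1) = b*(b - 4)*(b + 1)*(b + 4)*(b + 1)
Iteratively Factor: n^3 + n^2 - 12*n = (n)*(n^2 + n - 12) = n*(n - 3)*(n + 4)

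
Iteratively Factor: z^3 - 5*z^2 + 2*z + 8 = (z - 2)*(z^2 - 3*z - 4) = (z - 4)*(z - 2)*(z + 1)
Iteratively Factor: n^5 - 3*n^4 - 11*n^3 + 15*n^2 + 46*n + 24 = (n + 2)*(n^4 - 5*n^3 - n^2 + 17*n + 12) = (n - 4)*(n + 2)*(n^3 - n^2 - 5*n - 3) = (n - 4)*(n - 3)*(n + 2)*(n^2 + 2*n + 1) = (n - 4)*(n - 3)*(n + 1)*(n + 2)*(n + 1)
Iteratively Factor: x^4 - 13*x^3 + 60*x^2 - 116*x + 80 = (x - 2)*(x^3 - 11*x^2 + 38*x - 40) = (x - 5)*(x - 2)*(x^2 - 6*x + 8) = (x - 5)*(x - 2)^2*(x - 4)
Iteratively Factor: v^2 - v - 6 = (v - 3)*(v + 2)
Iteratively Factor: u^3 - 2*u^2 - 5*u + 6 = (u - 1)*(u^2 - u - 6) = (u - 1)*(u + 2)*(u - 3)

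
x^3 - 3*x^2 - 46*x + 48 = (x - 8)*(x - 1)*(x + 6)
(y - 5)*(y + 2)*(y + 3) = y^3 - 19*y - 30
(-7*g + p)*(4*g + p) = -28*g^2 - 3*g*p + p^2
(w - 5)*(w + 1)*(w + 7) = w^3 + 3*w^2 - 33*w - 35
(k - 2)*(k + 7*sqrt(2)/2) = k^2 - 2*k + 7*sqrt(2)*k/2 - 7*sqrt(2)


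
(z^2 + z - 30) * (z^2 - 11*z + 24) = z^4 - 10*z^3 - 17*z^2 + 354*z - 720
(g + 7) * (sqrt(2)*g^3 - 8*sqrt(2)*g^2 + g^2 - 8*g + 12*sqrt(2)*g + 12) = sqrt(2)*g^4 - sqrt(2)*g^3 + g^3 - 44*sqrt(2)*g^2 - g^2 - 44*g + 84*sqrt(2)*g + 84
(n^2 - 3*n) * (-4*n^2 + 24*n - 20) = -4*n^4 + 36*n^3 - 92*n^2 + 60*n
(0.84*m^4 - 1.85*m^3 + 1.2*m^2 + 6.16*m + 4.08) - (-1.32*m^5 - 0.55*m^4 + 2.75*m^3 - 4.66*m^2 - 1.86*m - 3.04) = 1.32*m^5 + 1.39*m^4 - 4.6*m^3 + 5.86*m^2 + 8.02*m + 7.12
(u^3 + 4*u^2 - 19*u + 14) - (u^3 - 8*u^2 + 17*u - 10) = 12*u^2 - 36*u + 24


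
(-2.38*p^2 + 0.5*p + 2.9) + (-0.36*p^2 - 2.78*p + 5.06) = -2.74*p^2 - 2.28*p + 7.96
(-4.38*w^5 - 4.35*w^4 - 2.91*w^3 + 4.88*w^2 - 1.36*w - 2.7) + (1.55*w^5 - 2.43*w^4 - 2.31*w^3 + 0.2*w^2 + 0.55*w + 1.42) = -2.83*w^5 - 6.78*w^4 - 5.22*w^3 + 5.08*w^2 - 0.81*w - 1.28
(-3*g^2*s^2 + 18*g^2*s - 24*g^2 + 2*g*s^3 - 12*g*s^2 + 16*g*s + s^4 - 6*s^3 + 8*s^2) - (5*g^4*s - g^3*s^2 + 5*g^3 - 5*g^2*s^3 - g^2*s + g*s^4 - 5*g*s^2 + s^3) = -5*g^4*s + g^3*s^2 - 5*g^3 + 5*g^2*s^3 - 3*g^2*s^2 + 19*g^2*s - 24*g^2 - g*s^4 + 2*g*s^3 - 7*g*s^2 + 16*g*s + s^4 - 7*s^3 + 8*s^2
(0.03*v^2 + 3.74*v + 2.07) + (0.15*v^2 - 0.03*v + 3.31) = 0.18*v^2 + 3.71*v + 5.38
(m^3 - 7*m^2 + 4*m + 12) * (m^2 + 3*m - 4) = m^5 - 4*m^4 - 21*m^3 + 52*m^2 + 20*m - 48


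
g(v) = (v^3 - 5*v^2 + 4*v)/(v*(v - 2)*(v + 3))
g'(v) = (3*v^2 - 10*v + 4)/(v*(v - 2)*(v + 3)) - (v^3 - 5*v^2 + 4*v)/(v*(v - 2)*(v + 3)^2) - (v^3 - 5*v^2 + 4*v)/(v*(v - 2)^2*(v + 3)) - (v^3 - 5*v^2 + 4*v)/(v^2*(v - 2)*(v + 3)) = 2*(3*v^2 - 10*v + 13)/(v^4 + 2*v^3 - 11*v^2 - 12*v + 36)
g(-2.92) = -68.92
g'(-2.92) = 875.02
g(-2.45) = -9.09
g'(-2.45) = 18.53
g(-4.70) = 4.35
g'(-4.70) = 1.95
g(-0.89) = -1.52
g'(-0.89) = 1.31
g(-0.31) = -0.91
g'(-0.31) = 0.85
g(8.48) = 0.45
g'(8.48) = 0.05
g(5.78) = 0.26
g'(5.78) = 0.10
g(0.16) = -0.55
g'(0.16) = 0.68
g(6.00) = 0.28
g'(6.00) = 0.09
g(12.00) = 0.59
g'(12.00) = 0.03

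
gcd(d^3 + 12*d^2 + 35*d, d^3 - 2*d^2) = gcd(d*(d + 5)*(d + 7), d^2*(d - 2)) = d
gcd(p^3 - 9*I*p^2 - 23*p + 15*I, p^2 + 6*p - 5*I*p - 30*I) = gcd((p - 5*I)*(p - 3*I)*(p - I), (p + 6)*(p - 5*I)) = p - 5*I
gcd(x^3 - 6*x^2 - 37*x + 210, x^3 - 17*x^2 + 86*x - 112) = x - 7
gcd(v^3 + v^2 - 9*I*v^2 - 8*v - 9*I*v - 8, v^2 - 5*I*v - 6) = 1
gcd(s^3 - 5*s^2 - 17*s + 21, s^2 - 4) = 1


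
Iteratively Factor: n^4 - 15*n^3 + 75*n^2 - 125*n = (n)*(n^3 - 15*n^2 + 75*n - 125) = n*(n - 5)*(n^2 - 10*n + 25) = n*(n - 5)^2*(n - 5)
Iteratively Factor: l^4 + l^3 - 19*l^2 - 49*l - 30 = (l - 5)*(l^3 + 6*l^2 + 11*l + 6) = (l - 5)*(l + 2)*(l^2 + 4*l + 3) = (l - 5)*(l + 2)*(l + 3)*(l + 1)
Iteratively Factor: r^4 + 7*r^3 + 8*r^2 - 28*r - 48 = (r - 2)*(r^3 + 9*r^2 + 26*r + 24) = (r - 2)*(r + 2)*(r^2 + 7*r + 12) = (r - 2)*(r + 2)*(r + 3)*(r + 4)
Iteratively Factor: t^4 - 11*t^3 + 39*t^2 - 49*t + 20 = (t - 1)*(t^3 - 10*t^2 + 29*t - 20) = (t - 1)^2*(t^2 - 9*t + 20) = (t - 5)*(t - 1)^2*(t - 4)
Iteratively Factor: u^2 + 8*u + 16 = (u + 4)*(u + 4)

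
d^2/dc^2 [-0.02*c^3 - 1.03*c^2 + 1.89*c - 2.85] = -0.12*c - 2.06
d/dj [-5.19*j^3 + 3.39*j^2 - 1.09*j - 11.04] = -15.57*j^2 + 6.78*j - 1.09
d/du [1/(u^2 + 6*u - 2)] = 2*(-u - 3)/(u^2 + 6*u - 2)^2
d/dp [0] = 0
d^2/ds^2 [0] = 0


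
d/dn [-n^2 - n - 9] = -2*n - 1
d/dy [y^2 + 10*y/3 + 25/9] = 2*y + 10/3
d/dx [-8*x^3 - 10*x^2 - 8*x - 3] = -24*x^2 - 20*x - 8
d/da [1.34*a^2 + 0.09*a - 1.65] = 2.68*a + 0.09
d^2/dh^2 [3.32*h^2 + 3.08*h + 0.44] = 6.64000000000000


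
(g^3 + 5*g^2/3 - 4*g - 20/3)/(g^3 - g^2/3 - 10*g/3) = (g + 2)/g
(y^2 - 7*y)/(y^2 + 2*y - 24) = y*(y - 7)/(y^2 + 2*y - 24)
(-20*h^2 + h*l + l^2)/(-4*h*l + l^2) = (5*h + l)/l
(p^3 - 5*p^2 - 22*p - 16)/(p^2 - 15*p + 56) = (p^2 + 3*p + 2)/(p - 7)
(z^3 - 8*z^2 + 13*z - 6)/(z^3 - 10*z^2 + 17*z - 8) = (z - 6)/(z - 8)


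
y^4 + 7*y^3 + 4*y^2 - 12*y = y*(y - 1)*(y + 2)*(y + 6)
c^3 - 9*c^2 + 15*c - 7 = (c - 7)*(c - 1)^2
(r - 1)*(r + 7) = r^2 + 6*r - 7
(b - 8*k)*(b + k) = b^2 - 7*b*k - 8*k^2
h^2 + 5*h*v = h*(h + 5*v)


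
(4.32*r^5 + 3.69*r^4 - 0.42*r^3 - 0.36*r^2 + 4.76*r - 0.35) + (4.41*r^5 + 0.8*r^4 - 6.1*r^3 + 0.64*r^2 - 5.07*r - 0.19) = 8.73*r^5 + 4.49*r^4 - 6.52*r^3 + 0.28*r^2 - 0.31*r - 0.54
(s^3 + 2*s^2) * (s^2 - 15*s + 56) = s^5 - 13*s^4 + 26*s^3 + 112*s^2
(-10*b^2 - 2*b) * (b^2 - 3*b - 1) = -10*b^4 + 28*b^3 + 16*b^2 + 2*b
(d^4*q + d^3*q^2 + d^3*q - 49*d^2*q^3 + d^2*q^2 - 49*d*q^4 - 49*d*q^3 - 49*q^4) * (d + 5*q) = d^5*q + 6*d^4*q^2 + d^4*q - 44*d^3*q^3 + 6*d^3*q^2 - 294*d^2*q^4 - 44*d^2*q^3 - 245*d*q^5 - 294*d*q^4 - 245*q^5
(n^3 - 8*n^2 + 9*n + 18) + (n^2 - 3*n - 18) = n^3 - 7*n^2 + 6*n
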